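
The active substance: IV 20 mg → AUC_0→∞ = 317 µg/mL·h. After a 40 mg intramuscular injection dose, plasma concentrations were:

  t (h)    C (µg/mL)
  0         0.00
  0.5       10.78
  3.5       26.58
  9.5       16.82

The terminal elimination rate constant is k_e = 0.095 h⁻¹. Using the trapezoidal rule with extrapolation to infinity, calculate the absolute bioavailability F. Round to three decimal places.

Trapezoidal AUC_0→9.5 (intramuscular injection):
  [0→0.5]: (0.00+10.78)/2 × 0.5 = 2.695
  [0.5→3.5]: (10.78+26.58)/2 × 3 = 56.04
  [3.5→9.5]: (26.58+16.82)/2 × 6 = 130.2
  Sum = 188.935 µg/mL·h
Tail: C_last/k_e = 16.82/0.095 = 177.053
AUC_0→∞ (intramuscular injection) = 188.935 + 177.053 = 365.988 µg/mL·h
F = (AUC_ev/D_ev)/(AUC_iv/D_iv) = (365.988/40)/(317/20) = 9.1497/15.85 = 0.5773

F = 0.577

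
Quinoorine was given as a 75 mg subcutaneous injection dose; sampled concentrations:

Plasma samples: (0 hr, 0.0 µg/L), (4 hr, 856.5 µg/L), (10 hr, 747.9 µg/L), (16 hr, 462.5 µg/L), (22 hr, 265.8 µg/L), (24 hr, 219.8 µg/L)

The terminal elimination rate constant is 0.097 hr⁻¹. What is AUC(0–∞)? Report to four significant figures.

Trapezoidal AUC_0→24:
  [0→4]: (0.0+856.5)/2 × 4 = 1713.0
  [4→10]: (856.5+747.9)/2 × 6 = 4813.2
  [10→16]: (747.9+462.5)/2 × 6 = 3631.2
  [16→22]: (462.5+265.8)/2 × 6 = 2184.9
  [22→24]: (265.8+219.8)/2 × 2 = 485.6
  Sum = 12827.9 µg/L·hr
Extrapolated tail: C_last / k_e = 219.8 / 0.097 = 2265.979
AUC_0→∞ = 12827.9 + 2265.979 = 15093.879 µg/L·hr

AUC = 15090 µg/L·hr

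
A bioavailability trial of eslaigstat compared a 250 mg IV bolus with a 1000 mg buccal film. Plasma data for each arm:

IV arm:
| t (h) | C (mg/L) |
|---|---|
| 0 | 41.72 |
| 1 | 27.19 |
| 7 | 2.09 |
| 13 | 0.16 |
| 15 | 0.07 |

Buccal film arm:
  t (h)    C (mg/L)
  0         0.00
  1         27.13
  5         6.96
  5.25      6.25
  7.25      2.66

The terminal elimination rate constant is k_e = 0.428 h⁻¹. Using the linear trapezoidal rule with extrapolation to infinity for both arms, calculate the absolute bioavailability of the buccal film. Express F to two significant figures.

F = 0.19

Trapezoidal AUC_0→15 (IV):
  [0→1]: (41.72+27.19)/2 × 1 = 34.455
  [1→7]: (27.19+2.09)/2 × 6 = 87.84
  [7→13]: (2.09+0.16)/2 × 6 = 6.75
  [13→15]: (0.16+0.07)/2 × 2 = 0.23
  Sum = 129.275 mg/L·h
IV tail: 0.07/0.428 = 0.164; AUC_iv,0→∞ = 129.275 + 0.164 = 129.439 mg/L·h
Trapezoidal AUC_0→7.25 (buccal film):
  [0→1]: (0.00+27.13)/2 × 1 = 13.565
  [1→5]: (27.13+6.96)/2 × 4 = 68.18
  [5→5.25]: (6.96+6.25)/2 × 0.25 = 1.65125
  [5.25→7.25]: (6.25+2.66)/2 × 2 = 8.91
  Sum = 92.30625 mg/L·h
buccal film tail: 2.66/0.428 = 6.215; AUC_ev,0→∞ = 92.30625 + 6.215 = 98.52125 mg/L·h
F = (AUC_ev/D_ev)/(AUC_iv/D_iv) = (98.52125/1000)/(129.439/250) = 0.09852125/0.517756 = 0.1903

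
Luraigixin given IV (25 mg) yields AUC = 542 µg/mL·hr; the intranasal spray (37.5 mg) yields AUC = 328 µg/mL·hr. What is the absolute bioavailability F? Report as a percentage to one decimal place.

F = (AUC_ev / D_ev) / (AUC_iv / D_iv)
  = (328/37.5) / (542/25)
  = 8.74667 / 21.68 = 0.4034
  = 40.34%

F = 40.3%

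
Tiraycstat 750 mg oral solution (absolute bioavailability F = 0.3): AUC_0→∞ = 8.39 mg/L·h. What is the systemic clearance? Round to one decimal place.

CL = F × Dose / AUC_0→∞
   = 0.3 × 750 / 8.39 = 26.8176 L/h

CL = 26.8 L/h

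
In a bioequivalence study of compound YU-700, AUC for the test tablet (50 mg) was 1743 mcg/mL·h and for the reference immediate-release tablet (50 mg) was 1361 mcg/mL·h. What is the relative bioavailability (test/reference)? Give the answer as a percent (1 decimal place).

F_rel = (AUC_test/D_test) / (AUC_ref/D_ref)
      = (1743/50) / (1361/50)
      = 34.86 / 27.22 = 1.2807 = 128.07%

F_rel = 128.1%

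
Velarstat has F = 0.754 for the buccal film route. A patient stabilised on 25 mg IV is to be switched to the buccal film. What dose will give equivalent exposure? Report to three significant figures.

D_buccal = 33.2 mg

For equal systemic exposure: F × D_ev = D_iv
D_ev = D_iv / F = 25 / 0.754 = 33.1565 mg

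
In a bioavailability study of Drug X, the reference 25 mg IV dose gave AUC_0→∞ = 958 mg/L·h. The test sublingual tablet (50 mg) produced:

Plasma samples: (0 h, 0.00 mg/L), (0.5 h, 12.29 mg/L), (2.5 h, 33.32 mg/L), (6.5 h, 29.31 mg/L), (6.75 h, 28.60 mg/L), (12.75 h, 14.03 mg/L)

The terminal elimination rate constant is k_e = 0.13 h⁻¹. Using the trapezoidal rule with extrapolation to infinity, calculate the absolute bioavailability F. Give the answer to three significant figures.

F = 0.218

Trapezoidal AUC_0→12.75 (sublingual tablet):
  [0→0.5]: (0.00+12.29)/2 × 0.5 = 3.0725
  [0.5→2.5]: (12.29+33.32)/2 × 2 = 45.61
  [2.5→6.5]: (33.32+29.31)/2 × 4 = 125.26
  [6.5→6.75]: (29.31+28.60)/2 × 0.25 = 7.23875
  [6.75→12.75]: (28.60+14.03)/2 × 6 = 127.89
  Sum = 309.07125 mg/L·h
Tail: C_last/k_e = 14.03/0.13 = 107.923
AUC_0→∞ (sublingual tablet) = 309.07125 + 107.923 = 416.99425 mg/L·h
F = (AUC_ev/D_ev)/(AUC_iv/D_iv) = (416.99425/50)/(958/25) = 8.339885/38.32 = 0.2176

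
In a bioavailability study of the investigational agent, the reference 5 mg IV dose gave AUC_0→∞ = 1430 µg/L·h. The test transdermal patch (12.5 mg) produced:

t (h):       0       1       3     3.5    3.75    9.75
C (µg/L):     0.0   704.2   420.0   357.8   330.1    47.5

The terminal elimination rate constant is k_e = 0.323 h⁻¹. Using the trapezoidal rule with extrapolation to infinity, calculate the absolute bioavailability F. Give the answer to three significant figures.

Trapezoidal AUC_0→9.75 (transdermal patch):
  [0→1]: (0.0+704.2)/2 × 1 = 352.1
  [1→3]: (704.2+420.0)/2 × 2 = 1124.2
  [3→3.5]: (420.0+357.8)/2 × 0.5 = 194.45
  [3.5→3.75]: (357.8+330.1)/2 × 0.25 = 85.9875
  [3.75→9.75]: (330.1+47.5)/2 × 6 = 1132.8
  Sum = 2889.5375 µg/L·h
Tail: C_last/k_e = 47.5/0.323 = 147.059
AUC_0→∞ (transdermal patch) = 2889.5375 + 147.059 = 3036.5965 µg/L·h
F = (AUC_ev/D_ev)/(AUC_iv/D_iv) = (3036.5965/12.5)/(1430/5) = 242.92772/286 = 0.8494

F = 0.849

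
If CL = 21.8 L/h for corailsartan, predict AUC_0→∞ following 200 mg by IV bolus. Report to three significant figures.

AUC = 9.17 mg/L·h

AUC_0→∞ = Dose_iv / CL
        = 200 / 21.8 = 9.17431 mg/L·h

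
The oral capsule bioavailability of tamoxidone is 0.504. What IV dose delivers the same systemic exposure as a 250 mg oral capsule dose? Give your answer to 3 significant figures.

Systemic exposure from an extravascular dose = F × D_ev, so the equivalent IV dose is F × D_ev.
D_iv = F × D_ev = 0.504 × 250 = 126 mg

D_iv = 126 mg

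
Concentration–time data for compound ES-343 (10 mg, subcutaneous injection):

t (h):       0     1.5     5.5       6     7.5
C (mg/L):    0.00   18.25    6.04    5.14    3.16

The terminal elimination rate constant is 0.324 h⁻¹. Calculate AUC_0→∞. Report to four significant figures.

AUC = 81.04 mg/L·h

Trapezoidal AUC_0→7.5:
  [0→1.5]: (0.00+18.25)/2 × 1.5 = 13.6875
  [1.5→5.5]: (18.25+6.04)/2 × 4 = 48.58
  [5.5→6]: (6.04+5.14)/2 × 0.5 = 2.795
  [6→7.5]: (5.14+3.16)/2 × 1.5 = 6.225
  Sum = 71.2875 mg/L·h
Extrapolated tail: C_last / k_e = 3.16 / 0.324 = 9.753
AUC_0→∞ = 71.2875 + 9.753 = 81.0405 mg/L·h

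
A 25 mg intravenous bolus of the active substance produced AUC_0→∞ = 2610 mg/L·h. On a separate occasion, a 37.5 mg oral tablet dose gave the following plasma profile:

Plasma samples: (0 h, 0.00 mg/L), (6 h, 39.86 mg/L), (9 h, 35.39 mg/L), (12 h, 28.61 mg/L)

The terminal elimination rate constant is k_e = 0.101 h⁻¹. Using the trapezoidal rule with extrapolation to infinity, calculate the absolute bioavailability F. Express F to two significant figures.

Trapezoidal AUC_0→12 (oral tablet):
  [0→6]: (0.00+39.86)/2 × 6 = 119.58
  [6→9]: (39.86+35.39)/2 × 3 = 112.875
  [9→12]: (35.39+28.61)/2 × 3 = 96.0
  Sum = 328.455 mg/L·h
Tail: C_last/k_e = 28.61/0.101 = 283.267
AUC_0→∞ (oral tablet) = 328.455 + 283.267 = 611.722 mg/L·h
F = (AUC_ev/D_ev)/(AUC_iv/D_iv) = (611.722/37.5)/(2610/25) = 16.3126/104.4 = 0.1563

F = 0.16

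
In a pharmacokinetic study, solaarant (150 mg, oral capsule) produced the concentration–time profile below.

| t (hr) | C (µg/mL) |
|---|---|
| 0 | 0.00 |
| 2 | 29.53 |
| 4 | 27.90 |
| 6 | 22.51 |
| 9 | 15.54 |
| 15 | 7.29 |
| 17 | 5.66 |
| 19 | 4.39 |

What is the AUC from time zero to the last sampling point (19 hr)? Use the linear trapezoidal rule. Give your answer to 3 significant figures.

Trapezoidal AUC_0→19:
  [0→2]: (0.00+29.53)/2 × 2 = 29.53
  [2→4]: (29.53+27.90)/2 × 2 = 57.43
  [4→6]: (27.90+22.51)/2 × 2 = 50.41
  [6→9]: (22.51+15.54)/2 × 3 = 57.075
  [9→15]: (15.54+7.29)/2 × 6 = 68.49
  [15→17]: (7.29+5.66)/2 × 2 = 12.95
  [17→19]: (5.66+4.39)/2 × 2 = 10.05
  Sum = 285.935 µg/mL·hr

AUC = 286 µg/mL·hr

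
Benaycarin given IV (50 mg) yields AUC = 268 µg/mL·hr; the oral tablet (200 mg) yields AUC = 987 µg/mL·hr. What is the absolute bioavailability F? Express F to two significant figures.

F = 0.92

F = (AUC_ev / D_ev) / (AUC_iv / D_iv)
  = (987/200) / (268/50)
  = 4.935 / 5.36 = 0.9207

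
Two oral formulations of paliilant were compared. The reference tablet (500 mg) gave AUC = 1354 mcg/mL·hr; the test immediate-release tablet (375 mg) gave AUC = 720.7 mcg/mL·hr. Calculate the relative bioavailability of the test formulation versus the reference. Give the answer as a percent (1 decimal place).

F_rel = (AUC_test/D_test) / (AUC_ref/D_ref)
      = (720.7/375) / (1354/500)
      = 1.92187 / 2.708 = 0.7097 = 70.97%

F_rel = 71.0%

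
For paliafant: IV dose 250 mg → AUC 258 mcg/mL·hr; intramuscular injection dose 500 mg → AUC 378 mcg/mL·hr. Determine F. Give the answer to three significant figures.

F = (AUC_ev / D_ev) / (AUC_iv / D_iv)
  = (378/500) / (258/250)
  = 0.756 / 1.032 = 0.7326

F = 0.733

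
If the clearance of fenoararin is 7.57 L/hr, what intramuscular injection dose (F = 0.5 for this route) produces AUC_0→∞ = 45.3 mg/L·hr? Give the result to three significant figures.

Dose = CL × AUC_0→∞ / F
     = 7.57 × 45.3 / 0.5 = 685.842 mg

Dose = 686 mg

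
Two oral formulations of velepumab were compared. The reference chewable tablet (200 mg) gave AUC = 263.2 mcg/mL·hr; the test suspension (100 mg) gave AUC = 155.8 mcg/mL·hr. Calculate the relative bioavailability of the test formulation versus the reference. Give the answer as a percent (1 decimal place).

F_rel = (AUC_test/D_test) / (AUC_ref/D_ref)
      = (155.8/100) / (263.2/200)
      = 1.558 / 1.316 = 1.1839 = 118.39%

F_rel = 118.4%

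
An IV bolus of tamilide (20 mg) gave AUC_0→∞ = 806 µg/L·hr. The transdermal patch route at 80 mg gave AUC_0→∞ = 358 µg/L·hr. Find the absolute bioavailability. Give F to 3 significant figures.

F = (AUC_ev / D_ev) / (AUC_iv / D_iv)
  = (358/80) / (806/20)
  = 4.475 / 40.3 = 0.1110

F = 0.111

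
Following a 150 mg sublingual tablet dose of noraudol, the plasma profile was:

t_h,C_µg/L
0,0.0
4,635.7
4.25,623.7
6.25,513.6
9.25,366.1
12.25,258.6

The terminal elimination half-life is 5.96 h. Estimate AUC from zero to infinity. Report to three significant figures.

AUC = 7050 µg/L·h

Trapezoidal AUC_0→12.25:
  [0→4]: (0.0+635.7)/2 × 4 = 1271.4
  [4→4.25]: (635.7+623.7)/2 × 0.25 = 157.425
  [4.25→6.25]: (623.7+513.6)/2 × 2 = 1137.3
  [6.25→9.25]: (513.6+366.1)/2 × 3 = 1319.55
  [9.25→12.25]: (366.1+258.6)/2 × 3 = 937.05
  Sum = 4822.725 µg/L·h
k_e = ln2 / t½ = 0.693147 / 5.96 = 0.1163 h^-1
Extrapolated tail: C_last / k_e = 258.6 / 0.1163 = 2223.560
AUC_0→∞ = 4822.725 + 2223.560 = 7046.285 µg/L·h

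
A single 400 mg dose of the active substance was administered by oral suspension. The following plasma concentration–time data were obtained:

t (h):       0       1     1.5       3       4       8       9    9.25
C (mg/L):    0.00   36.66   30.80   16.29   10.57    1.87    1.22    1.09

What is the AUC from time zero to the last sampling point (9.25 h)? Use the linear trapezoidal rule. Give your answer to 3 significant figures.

Trapezoidal AUC_0→9.25:
  [0→1]: (0.00+36.66)/2 × 1 = 18.33
  [1→1.5]: (36.66+30.80)/2 × 0.5 = 16.865
  [1.5→3]: (30.80+16.29)/2 × 1.5 = 35.3175
  [3→4]: (16.29+10.57)/2 × 1 = 13.43
  [4→8]: (10.57+1.87)/2 × 4 = 24.88
  [8→9]: (1.87+1.22)/2 × 1 = 1.545
  [9→9.25]: (1.22+1.09)/2 × 0.25 = 0.28875
  Sum = 110.65625 mg/L·h

AUC = 111 mg/L·h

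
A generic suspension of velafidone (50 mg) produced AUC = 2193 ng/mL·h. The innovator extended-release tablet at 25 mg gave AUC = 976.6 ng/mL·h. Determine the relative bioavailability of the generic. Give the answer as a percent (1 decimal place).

F_rel = 112.3%

F_rel = (AUC_test/D_test) / (AUC_ref/D_ref)
      = (2193/50) / (976.6/25)
      = 43.86 / 39.064 = 1.1228 = 112.28%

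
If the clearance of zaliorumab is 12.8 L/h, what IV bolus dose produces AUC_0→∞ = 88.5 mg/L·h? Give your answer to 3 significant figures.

Dose_iv = CL × AUC_0→∞
     = 12.8 × 88.5 = 1132.8 mg

Dose = 1130 mg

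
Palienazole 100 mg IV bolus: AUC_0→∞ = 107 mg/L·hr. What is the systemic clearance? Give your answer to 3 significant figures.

CL = 0.935 L/hr

CL = Dose_iv / AUC_0→∞
   = 100 / 107 = 0.934579 L/hr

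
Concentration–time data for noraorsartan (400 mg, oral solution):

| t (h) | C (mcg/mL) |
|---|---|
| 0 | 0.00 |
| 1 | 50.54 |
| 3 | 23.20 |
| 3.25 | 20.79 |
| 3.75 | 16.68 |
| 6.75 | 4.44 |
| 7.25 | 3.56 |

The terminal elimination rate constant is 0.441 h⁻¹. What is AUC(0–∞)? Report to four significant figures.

AUC = 155.6 mcg/mL·h

Trapezoidal AUC_0→7.25:
  [0→1]: (0.00+50.54)/2 × 1 = 25.27
  [1→3]: (50.54+23.20)/2 × 2 = 73.74
  [3→3.25]: (23.20+20.79)/2 × 0.25 = 5.49875
  [3.25→3.75]: (20.79+16.68)/2 × 0.5 = 9.3675
  [3.75→6.75]: (16.68+4.44)/2 × 3 = 31.68
  [6.75→7.25]: (4.44+3.56)/2 × 0.5 = 2.0
  Sum = 147.55625 mcg/mL·h
Extrapolated tail: C_last / k_e = 3.56 / 0.441 = 8.073
AUC_0→∞ = 147.55625 + 8.073 = 155.62925 mcg/mL·h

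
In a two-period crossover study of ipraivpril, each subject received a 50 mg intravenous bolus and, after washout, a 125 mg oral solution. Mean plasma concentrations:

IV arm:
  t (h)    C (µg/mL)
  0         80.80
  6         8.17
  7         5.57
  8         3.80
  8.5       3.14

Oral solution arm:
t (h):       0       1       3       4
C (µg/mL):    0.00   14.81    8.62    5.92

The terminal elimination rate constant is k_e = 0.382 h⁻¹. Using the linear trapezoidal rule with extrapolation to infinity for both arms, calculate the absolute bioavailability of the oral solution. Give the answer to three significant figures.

Trapezoidal AUC_0→8.5 (IV):
  [0→6]: (80.80+8.17)/2 × 6 = 266.91
  [6→7]: (8.17+5.57)/2 × 1 = 6.87
  [7→8]: (5.57+3.80)/2 × 1 = 4.685
  [8→8.5]: (3.80+3.14)/2 × 0.5 = 1.735
  Sum = 280.2 µg/mL·h
IV tail: 3.14/0.382 = 8.220; AUC_iv,0→∞ = 280.2 + 8.220 = 288.42 µg/mL·h
Trapezoidal AUC_0→4 (oral solution):
  [0→1]: (0.00+14.81)/2 × 1 = 7.405
  [1→3]: (14.81+8.62)/2 × 2 = 23.43
  [3→4]: (8.62+5.92)/2 × 1 = 7.27
  Sum = 38.105 µg/mL·h
oral solution tail: 5.92/0.382 = 15.497; AUC_ev,0→∞ = 38.105 + 15.497 = 53.602 µg/mL·h
F = (AUC_ev/D_ev)/(AUC_iv/D_iv) = (53.602/125)/(288.42/50) = 0.428816/5.7684 = 0.0743

F = 0.0743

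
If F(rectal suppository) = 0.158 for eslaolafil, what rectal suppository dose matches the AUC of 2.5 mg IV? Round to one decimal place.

For equal systemic exposure: F × D_ev = D_iv
D_ev = D_iv / F = 2.5 / 0.158 = 15.8228 mg

D_rectal = 15.8 mg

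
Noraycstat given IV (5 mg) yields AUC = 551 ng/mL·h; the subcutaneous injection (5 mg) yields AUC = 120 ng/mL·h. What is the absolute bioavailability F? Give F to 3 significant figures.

F = (AUC_ev / D_ev) / (AUC_iv / D_iv)
  = (120/5) / (551/5)
  = 24 / 110.2 = 0.2178

F = 0.218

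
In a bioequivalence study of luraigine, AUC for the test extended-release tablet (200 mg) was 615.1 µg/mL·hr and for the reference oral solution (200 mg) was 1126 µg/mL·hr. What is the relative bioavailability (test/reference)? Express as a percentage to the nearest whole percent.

F_rel = 55%

F_rel = (AUC_test/D_test) / (AUC_ref/D_ref)
      = (615.1/200) / (1126/200)
      = 3.0755 / 5.63 = 0.5463 = 54.63%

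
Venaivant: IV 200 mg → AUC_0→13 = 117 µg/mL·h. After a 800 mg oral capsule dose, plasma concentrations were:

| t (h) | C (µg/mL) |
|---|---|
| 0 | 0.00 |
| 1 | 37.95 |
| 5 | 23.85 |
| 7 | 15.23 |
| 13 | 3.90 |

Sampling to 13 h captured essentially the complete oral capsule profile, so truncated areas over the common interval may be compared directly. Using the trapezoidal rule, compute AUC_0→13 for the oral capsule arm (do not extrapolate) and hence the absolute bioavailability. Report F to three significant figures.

Trapezoidal AUC_0→13 (oral capsule):
  [0→1]: (0.00+37.95)/2 × 1 = 18.975
  [1→5]: (37.95+23.85)/2 × 4 = 123.6
  [5→7]: (23.85+15.23)/2 × 2 = 39.08
  [7→13]: (15.23+3.90)/2 × 6 = 57.39
  Sum = 239.045 µg/mL·h
F = (AUC_ev/D_ev)/(AUC_iv/D_iv) = (239.045/800)/(117/200) = 0.29880625/0.585 = 0.5108

F = 0.511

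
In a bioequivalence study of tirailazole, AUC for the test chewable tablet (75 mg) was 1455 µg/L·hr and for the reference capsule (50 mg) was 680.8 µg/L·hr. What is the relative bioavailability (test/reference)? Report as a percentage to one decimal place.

F_rel = 142.5%

F_rel = (AUC_test/D_test) / (AUC_ref/D_ref)
      = (1455/75) / (680.8/50)
      = 19.4 / 13.616 = 1.4248 = 142.48%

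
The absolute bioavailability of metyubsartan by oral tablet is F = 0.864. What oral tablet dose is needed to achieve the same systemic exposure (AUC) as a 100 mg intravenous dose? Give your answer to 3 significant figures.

D_oral = 116 mg

For equal systemic exposure: F × D_ev = D_iv
D_ev = D_iv / F = 100 / 0.864 = 115.741 mg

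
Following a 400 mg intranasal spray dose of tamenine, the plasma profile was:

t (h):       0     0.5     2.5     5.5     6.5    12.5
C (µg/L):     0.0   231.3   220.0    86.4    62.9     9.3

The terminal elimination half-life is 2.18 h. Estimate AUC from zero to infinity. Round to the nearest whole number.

AUC = 1289 µg/L·h

Trapezoidal AUC_0→12.5:
  [0→0.5]: (0.0+231.3)/2 × 0.5 = 57.825
  [0.5→2.5]: (231.3+220.0)/2 × 2 = 451.3
  [2.5→5.5]: (220.0+86.4)/2 × 3 = 459.6
  [5.5→6.5]: (86.4+62.9)/2 × 1 = 74.65
  [6.5→12.5]: (62.9+9.3)/2 × 6 = 216.6
  Sum = 1259.975 µg/L·h
k_e = ln2 / t½ = 0.693147 / 2.18 = 0.3180 h^-1
Extrapolated tail: C_last / k_e = 9.3 / 0.318 = 29.245
AUC_0→∞ = 1259.975 + 29.245 = 1289.22 µg/L·h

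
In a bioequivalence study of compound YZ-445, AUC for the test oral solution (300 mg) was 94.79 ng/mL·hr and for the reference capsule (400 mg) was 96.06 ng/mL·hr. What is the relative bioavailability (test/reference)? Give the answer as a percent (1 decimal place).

F_rel = (AUC_test/D_test) / (AUC_ref/D_ref)
      = (94.79/300) / (96.06/400)
      = 0.315967 / 0.24015 = 1.3157 = 131.57%

F_rel = 131.6%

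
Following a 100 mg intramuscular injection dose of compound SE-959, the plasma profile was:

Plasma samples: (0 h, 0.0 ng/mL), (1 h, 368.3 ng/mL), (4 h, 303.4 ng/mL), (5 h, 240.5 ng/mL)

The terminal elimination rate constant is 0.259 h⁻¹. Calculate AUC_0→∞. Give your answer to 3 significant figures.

AUC = 2390 ng/mL·h

Trapezoidal AUC_0→5:
  [0→1]: (0.0+368.3)/2 × 1 = 184.15
  [1→4]: (368.3+303.4)/2 × 3 = 1007.55
  [4→5]: (303.4+240.5)/2 × 1 = 271.95
  Sum = 1463.65 ng/mL·h
Extrapolated tail: C_last / k_e = 240.5 / 0.259 = 928.571
AUC_0→∞ = 1463.65 + 928.571 = 2392.221 ng/mL·h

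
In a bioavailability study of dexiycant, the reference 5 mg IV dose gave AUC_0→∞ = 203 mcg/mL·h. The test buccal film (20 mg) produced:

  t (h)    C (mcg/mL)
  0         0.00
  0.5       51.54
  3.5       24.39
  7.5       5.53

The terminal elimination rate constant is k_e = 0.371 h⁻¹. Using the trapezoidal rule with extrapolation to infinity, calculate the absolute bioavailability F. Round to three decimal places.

F = 0.248

Trapezoidal AUC_0→7.5 (buccal film):
  [0→0.5]: (0.00+51.54)/2 × 0.5 = 12.885
  [0.5→3.5]: (51.54+24.39)/2 × 3 = 113.895
  [3.5→7.5]: (24.39+5.53)/2 × 4 = 59.84
  Sum = 186.62 mcg/mL·h
Tail: C_last/k_e = 5.53/0.371 = 14.906
AUC_0→∞ (buccal film) = 186.62 + 14.906 = 201.526 mcg/mL·h
F = (AUC_ev/D_ev)/(AUC_iv/D_iv) = (201.526/20)/(203/5) = 10.0763/40.6 = 0.2482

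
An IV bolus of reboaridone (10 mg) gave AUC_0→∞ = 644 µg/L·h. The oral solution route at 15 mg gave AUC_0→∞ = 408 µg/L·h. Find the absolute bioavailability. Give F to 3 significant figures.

F = (AUC_ev / D_ev) / (AUC_iv / D_iv)
  = (408/15) / (644/10)
  = 27.2 / 64.4 = 0.4224

F = 0.422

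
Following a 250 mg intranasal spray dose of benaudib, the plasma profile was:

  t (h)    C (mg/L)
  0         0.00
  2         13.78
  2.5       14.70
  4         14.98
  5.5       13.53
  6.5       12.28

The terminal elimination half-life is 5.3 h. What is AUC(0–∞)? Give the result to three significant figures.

AUC = 171 mg/L·h

Trapezoidal AUC_0→6.5:
  [0→2]: (0.00+13.78)/2 × 2 = 13.78
  [2→2.5]: (13.78+14.70)/2 × 0.5 = 7.12
  [2.5→4]: (14.70+14.98)/2 × 1.5 = 22.26
  [4→5.5]: (14.98+13.53)/2 × 1.5 = 21.3825
  [5.5→6.5]: (13.53+12.28)/2 × 1 = 12.905
  Sum = 77.4475 mg/L·h
k_e = ln2 / t½ = 0.693147 / 5.3 = 0.1308 h^-1
Extrapolated tail: C_last / k_e = 12.28 / 0.1308 = 93.884
AUC_0→∞ = 77.4475 + 93.884 = 171.3315 mg/L·h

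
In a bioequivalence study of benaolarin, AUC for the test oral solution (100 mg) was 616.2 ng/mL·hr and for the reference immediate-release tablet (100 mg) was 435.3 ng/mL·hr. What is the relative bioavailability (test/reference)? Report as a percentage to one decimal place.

F_rel = 141.6%

F_rel = (AUC_test/D_test) / (AUC_ref/D_ref)
      = (616.2/100) / (435.3/100)
      = 6.162 / 4.353 = 1.4156 = 141.56%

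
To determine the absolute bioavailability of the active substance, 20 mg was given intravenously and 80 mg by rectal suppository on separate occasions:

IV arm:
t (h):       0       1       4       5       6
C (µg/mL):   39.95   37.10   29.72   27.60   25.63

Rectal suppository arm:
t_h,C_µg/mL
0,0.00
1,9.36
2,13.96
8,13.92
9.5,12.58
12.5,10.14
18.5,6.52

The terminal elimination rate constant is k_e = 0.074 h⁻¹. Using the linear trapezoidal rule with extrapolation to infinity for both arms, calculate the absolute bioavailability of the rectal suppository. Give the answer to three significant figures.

Trapezoidal AUC_0→6 (IV):
  [0→1]: (39.95+37.10)/2 × 1 = 38.525
  [1→4]: (37.10+29.72)/2 × 3 = 100.23
  [4→5]: (29.72+27.60)/2 × 1 = 28.66
  [5→6]: (27.60+25.63)/2 × 1 = 26.615
  Sum = 194.03 µg/mL·h
IV tail: 25.63/0.074 = 346.351; AUC_iv,0→∞ = 194.03 + 346.351 = 540.381 µg/mL·h
Trapezoidal AUC_0→18.5 (rectal suppository):
  [0→1]: (0.00+9.36)/2 × 1 = 4.68
  [1→2]: (9.36+13.96)/2 × 1 = 11.66
  [2→8]: (13.96+13.92)/2 × 6 = 83.64
  [8→9.5]: (13.92+12.58)/2 × 1.5 = 19.875
  [9.5→12.5]: (12.58+10.14)/2 × 3 = 34.08
  [12.5→18.5]: (10.14+6.52)/2 × 6 = 49.98
  Sum = 203.915 µg/mL·h
rectal suppository tail: 6.52/0.074 = 88.108; AUC_ev,0→∞ = 203.915 + 88.108 = 292.023 µg/mL·h
F = (AUC_ev/D_ev)/(AUC_iv/D_iv) = (292.023/80)/(540.381/20) = 3.6502875/27.01905 = 0.1351

F = 0.135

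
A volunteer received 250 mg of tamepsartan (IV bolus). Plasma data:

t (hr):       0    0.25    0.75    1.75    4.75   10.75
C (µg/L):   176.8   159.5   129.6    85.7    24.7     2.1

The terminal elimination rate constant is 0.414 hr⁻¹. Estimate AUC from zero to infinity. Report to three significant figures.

AUC = 473 µg/L·hr

Trapezoidal AUC_0→10.75:
  [0→0.25]: (176.8+159.5)/2 × 0.25 = 42.0375
  [0.25→0.75]: (159.5+129.6)/2 × 0.5 = 72.275
  [0.75→1.75]: (129.6+85.7)/2 × 1 = 107.65
  [1.75→4.75]: (85.7+24.7)/2 × 3 = 165.6
  [4.75→10.75]: (24.7+2.1)/2 × 6 = 80.4
  Sum = 467.9625 µg/L·hr
Extrapolated tail: C_last / k_e = 2.1 / 0.414 = 5.072
AUC_0→∞ = 467.9625 + 5.072 = 473.0345 µg/L·hr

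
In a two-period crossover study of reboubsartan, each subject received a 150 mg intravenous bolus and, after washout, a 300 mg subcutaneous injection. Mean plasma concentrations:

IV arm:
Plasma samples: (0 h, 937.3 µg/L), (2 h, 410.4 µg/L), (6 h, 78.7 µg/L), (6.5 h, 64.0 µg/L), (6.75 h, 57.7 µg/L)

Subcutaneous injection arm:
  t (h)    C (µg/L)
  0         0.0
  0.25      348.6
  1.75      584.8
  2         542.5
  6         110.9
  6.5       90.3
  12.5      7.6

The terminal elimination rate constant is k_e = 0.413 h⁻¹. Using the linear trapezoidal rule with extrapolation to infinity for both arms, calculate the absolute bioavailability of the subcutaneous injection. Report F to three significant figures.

Trapezoidal AUC_0→6.75 (IV):
  [0→2]: (937.3+410.4)/2 × 2 = 1347.7
  [2→6]: (410.4+78.7)/2 × 4 = 978.2
  [6→6.5]: (78.7+64.0)/2 × 0.5 = 35.675
  [6.5→6.75]: (64.0+57.7)/2 × 0.25 = 15.2125
  Sum = 2376.7875 µg/L·h
IV tail: 57.7/0.413 = 139.709; AUC_iv,0→∞ = 2376.7875 + 139.709 = 2516.4965 µg/L·h
Trapezoidal AUC_0→12.5 (subcutaneous injection):
  [0→0.25]: (0.0+348.6)/2 × 0.25 = 43.575
  [0.25→1.75]: (348.6+584.8)/2 × 1.5 = 700.05
  [1.75→2]: (584.8+542.5)/2 × 0.25 = 140.9125
  [2→6]: (542.5+110.9)/2 × 4 = 1306.8
  [6→6.5]: (110.9+90.3)/2 × 0.5 = 50.3
  [6.5→12.5]: (90.3+7.6)/2 × 6 = 293.7
  Sum = 2535.3375 µg/L·h
subcutaneous injection tail: 7.6/0.413 = 18.402; AUC_ev,0→∞ = 2535.3375 + 18.402 = 2553.7395 µg/L·h
F = (AUC_ev/D_ev)/(AUC_iv/D_iv) = (2553.7395/300)/(2516.4965/150) = 8.512465/16.7766 = 0.5074

F = 0.507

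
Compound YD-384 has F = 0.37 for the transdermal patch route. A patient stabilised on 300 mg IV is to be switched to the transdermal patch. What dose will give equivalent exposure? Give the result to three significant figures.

D_transdermal = 811 mg

For equal systemic exposure: F × D_ev = D_iv
D_ev = D_iv / F = 300 / 0.37 = 810.811 mg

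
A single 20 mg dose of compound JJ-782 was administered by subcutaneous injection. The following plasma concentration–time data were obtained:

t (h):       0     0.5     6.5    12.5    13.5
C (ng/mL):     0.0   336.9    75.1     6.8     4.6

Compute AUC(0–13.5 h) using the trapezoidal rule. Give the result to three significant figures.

Trapezoidal AUC_0→13.5:
  [0→0.5]: (0.0+336.9)/2 × 0.5 = 84.225
  [0.5→6.5]: (336.9+75.1)/2 × 6 = 1236.0
  [6.5→12.5]: (75.1+6.8)/2 × 6 = 245.7
  [12.5→13.5]: (6.8+4.6)/2 × 1 = 5.7
  Sum = 1571.625 ng/mL·h

AUC = 1570 ng/mL·h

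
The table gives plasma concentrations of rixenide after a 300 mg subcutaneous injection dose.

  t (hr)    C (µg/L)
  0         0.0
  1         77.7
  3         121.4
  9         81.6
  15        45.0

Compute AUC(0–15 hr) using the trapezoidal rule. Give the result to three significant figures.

AUC = 1230 µg/L·hr

Trapezoidal AUC_0→15:
  [0→1]: (0.0+77.7)/2 × 1 = 38.85
  [1→3]: (77.7+121.4)/2 × 2 = 199.1
  [3→9]: (121.4+81.6)/2 × 6 = 609.0
  [9→15]: (81.6+45.0)/2 × 6 = 379.8
  Sum = 1226.75 µg/L·hr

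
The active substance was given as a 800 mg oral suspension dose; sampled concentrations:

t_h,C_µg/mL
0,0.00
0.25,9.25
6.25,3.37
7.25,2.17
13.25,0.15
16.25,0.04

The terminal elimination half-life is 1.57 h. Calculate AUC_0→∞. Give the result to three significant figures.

AUC = 49.1 µg/mL·h

Trapezoidal AUC_0→16.25:
  [0→0.25]: (0.00+9.25)/2 × 0.25 = 1.15625
  [0.25→6.25]: (9.25+3.37)/2 × 6 = 37.86
  [6.25→7.25]: (3.37+2.17)/2 × 1 = 2.77
  [7.25→13.25]: (2.17+0.15)/2 × 6 = 6.96
  [13.25→16.25]: (0.15+0.04)/2 × 3 = 0.285
  Sum = 49.03125 µg/mL·h
k_e = ln2 / t½ = 0.693147 / 1.57 = 0.4415 h^-1
Extrapolated tail: C_last / k_e = 0.04 / 0.4415 = 0.091
AUC_0→∞ = 49.03125 + 0.091 = 49.12225 µg/mL·h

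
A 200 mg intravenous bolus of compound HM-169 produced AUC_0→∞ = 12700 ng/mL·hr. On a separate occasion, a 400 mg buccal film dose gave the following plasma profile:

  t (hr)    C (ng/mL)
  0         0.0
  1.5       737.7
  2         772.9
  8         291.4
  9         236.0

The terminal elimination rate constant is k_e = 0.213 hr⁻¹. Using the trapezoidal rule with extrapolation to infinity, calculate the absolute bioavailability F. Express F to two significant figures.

Trapezoidal AUC_0→9 (buccal film):
  [0→1.5]: (0.0+737.7)/2 × 1.5 = 553.275
  [1.5→2]: (737.7+772.9)/2 × 0.5 = 377.65
  [2→8]: (772.9+291.4)/2 × 6 = 3192.9
  [8→9]: (291.4+236.0)/2 × 1 = 263.7
  Sum = 4387.525 ng/mL·hr
Tail: C_last/k_e = 236.0/0.213 = 1107.981
AUC_0→∞ (buccal film) = 4387.525 + 1107.981 = 5495.506 ng/mL·hr
F = (AUC_ev/D_ev)/(AUC_iv/D_iv) = (5495.506/400)/(12700/200) = 13.738765/63.5 = 0.2164

F = 0.22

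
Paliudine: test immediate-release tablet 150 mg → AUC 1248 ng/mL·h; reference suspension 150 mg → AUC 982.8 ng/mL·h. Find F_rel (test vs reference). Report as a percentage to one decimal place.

F_rel = 127.0%

F_rel = (AUC_test/D_test) / (AUC_ref/D_ref)
      = (1248/150) / (982.8/150)
      = 8.32 / 6.552 = 1.2698 = 126.98%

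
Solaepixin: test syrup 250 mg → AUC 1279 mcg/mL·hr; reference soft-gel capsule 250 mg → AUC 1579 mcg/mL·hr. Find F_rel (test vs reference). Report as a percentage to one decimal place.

F_rel = 81.0%

F_rel = (AUC_test/D_test) / (AUC_ref/D_ref)
      = (1279/250) / (1579/250)
      = 5.116 / 6.316 = 0.8100 = 81.00%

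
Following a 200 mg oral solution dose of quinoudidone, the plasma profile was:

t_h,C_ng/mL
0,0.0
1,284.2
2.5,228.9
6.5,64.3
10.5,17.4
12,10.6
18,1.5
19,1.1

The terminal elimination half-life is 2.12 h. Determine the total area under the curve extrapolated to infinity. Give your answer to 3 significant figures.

Trapezoidal AUC_0→19:
  [0→1]: (0.0+284.2)/2 × 1 = 142.1
  [1→2.5]: (284.2+228.9)/2 × 1.5 = 384.825
  [2.5→6.5]: (228.9+64.3)/2 × 4 = 586.4
  [6.5→10.5]: (64.3+17.4)/2 × 4 = 163.4
  [10.5→12]: (17.4+10.6)/2 × 1.5 = 21.0
  [12→18]: (10.6+1.5)/2 × 6 = 36.3
  [18→19]: (1.5+1.1)/2 × 1 = 1.3
  Sum = 1335.325 ng/mL·h
k_e = ln2 / t½ = 0.693147 / 2.12 = 0.3270 h^-1
Extrapolated tail: C_last / k_e = 1.1 / 0.327 = 3.364
AUC_0→∞ = 1335.325 + 3.364 = 1338.689 ng/mL·h

AUC = 1340 ng/mL·h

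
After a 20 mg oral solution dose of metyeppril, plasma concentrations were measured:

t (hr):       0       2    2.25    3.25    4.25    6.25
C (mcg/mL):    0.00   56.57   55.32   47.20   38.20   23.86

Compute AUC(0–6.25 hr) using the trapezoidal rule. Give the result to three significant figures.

AUC = 227 mcg/mL·hr

Trapezoidal AUC_0→6.25:
  [0→2]: (0.00+56.57)/2 × 2 = 56.57
  [2→2.25]: (56.57+55.32)/2 × 0.25 = 13.98625
  [2.25→3.25]: (55.32+47.20)/2 × 1 = 51.26
  [3.25→4.25]: (47.20+38.20)/2 × 1 = 42.7
  [4.25→6.25]: (38.20+23.86)/2 × 2 = 62.06
  Sum = 226.57625 mcg/mL·hr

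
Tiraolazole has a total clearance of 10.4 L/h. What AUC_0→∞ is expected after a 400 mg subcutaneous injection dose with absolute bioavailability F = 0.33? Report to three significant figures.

AUC_0→∞ = F × Dose / CL
        = 0.33 × 400 / 10.4 = 12.6923 mg/L·h

AUC = 12.7 mg/L·h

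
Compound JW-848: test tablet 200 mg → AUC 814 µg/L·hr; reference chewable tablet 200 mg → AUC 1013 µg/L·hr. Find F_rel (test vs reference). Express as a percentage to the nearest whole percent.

F_rel = 80%

F_rel = (AUC_test/D_test) / (AUC_ref/D_ref)
      = (814/200) / (1013/200)
      = 4.07 / 5.065 = 0.8036 = 80.36%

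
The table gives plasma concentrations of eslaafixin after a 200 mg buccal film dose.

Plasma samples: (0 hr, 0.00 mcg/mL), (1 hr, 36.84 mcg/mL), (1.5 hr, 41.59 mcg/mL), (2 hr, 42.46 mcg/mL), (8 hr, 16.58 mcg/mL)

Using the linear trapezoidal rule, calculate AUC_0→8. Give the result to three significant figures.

Trapezoidal AUC_0→8:
  [0→1]: (0.00+36.84)/2 × 1 = 18.42
  [1→1.5]: (36.84+41.59)/2 × 0.5 = 19.6075
  [1.5→2]: (41.59+42.46)/2 × 0.5 = 21.0125
  [2→8]: (42.46+16.58)/2 × 6 = 177.12
  Sum = 236.16 mcg/mL·hr

AUC = 236 mcg/mL·hr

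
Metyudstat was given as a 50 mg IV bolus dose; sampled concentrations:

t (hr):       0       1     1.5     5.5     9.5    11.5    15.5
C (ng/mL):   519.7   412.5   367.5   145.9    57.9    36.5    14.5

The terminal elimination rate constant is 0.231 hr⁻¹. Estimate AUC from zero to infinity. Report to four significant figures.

Trapezoidal AUC_0→15.5:
  [0→1]: (519.7+412.5)/2 × 1 = 466.1
  [1→1.5]: (412.5+367.5)/2 × 0.5 = 195.0
  [1.5→5.5]: (367.5+145.9)/2 × 4 = 1026.8
  [5.5→9.5]: (145.9+57.9)/2 × 4 = 407.6
  [9.5→11.5]: (57.9+36.5)/2 × 2 = 94.4
  [11.5→15.5]: (36.5+14.5)/2 × 4 = 102.0
  Sum = 2291.9 ng/mL·hr
Extrapolated tail: C_last / k_e = 14.5 / 0.231 = 62.771
AUC_0→∞ = 2291.9 + 62.771 = 2354.671 ng/mL·hr

AUC = 2355 ng/mL·hr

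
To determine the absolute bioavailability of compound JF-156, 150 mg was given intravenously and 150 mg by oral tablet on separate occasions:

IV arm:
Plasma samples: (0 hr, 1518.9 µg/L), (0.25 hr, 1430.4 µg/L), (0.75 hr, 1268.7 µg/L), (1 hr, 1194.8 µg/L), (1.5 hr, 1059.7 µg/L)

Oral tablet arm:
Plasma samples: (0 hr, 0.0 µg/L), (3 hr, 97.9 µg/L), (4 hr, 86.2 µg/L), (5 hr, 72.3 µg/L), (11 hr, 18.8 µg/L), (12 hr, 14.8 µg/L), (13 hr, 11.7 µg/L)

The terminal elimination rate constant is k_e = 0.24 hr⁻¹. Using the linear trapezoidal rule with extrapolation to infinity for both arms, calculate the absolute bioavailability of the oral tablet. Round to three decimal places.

Trapezoidal AUC_0→1.5 (IV):
  [0→0.25]: (1518.9+1430.4)/2 × 0.25 = 368.6625
  [0.25→0.75]: (1430.4+1268.7)/2 × 0.5 = 674.775
  [0.75→1]: (1268.7+1194.8)/2 × 0.25 = 307.9375
  [1→1.5]: (1194.8+1059.7)/2 × 0.5 = 563.625
  Sum = 1915.0 µg/L·hr
IV tail: 1059.7/0.24 = 4415.417; AUC_iv,0→∞ = 1915.0 + 4415.417 = 6330.417 µg/L·hr
Trapezoidal AUC_0→13 (oral tablet):
  [0→3]: (0.0+97.9)/2 × 3 = 146.85
  [3→4]: (97.9+86.2)/2 × 1 = 92.05
  [4→5]: (86.2+72.3)/2 × 1 = 79.25
  [5→11]: (72.3+18.8)/2 × 6 = 273.3
  [11→12]: (18.8+14.8)/2 × 1 = 16.8
  [12→13]: (14.8+11.7)/2 × 1 = 13.25
  Sum = 621.5 µg/L·hr
oral tablet tail: 11.7/0.24 = 48.750; AUC_ev,0→∞ = 621.5 + 48.750 = 670.25 µg/L·hr
F = (AUC_ev/D_ev)/(AUC_iv/D_iv) = (670.25/150)/(6330.417/150) = 4.46833/42.20278 = 0.1059

F = 0.106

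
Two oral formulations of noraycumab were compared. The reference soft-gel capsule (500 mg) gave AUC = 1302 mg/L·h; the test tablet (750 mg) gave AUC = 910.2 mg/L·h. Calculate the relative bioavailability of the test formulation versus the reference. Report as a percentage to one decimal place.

F_rel = 46.6%

F_rel = (AUC_test/D_test) / (AUC_ref/D_ref)
      = (910.2/750) / (1302/500)
      = 1.2136 / 2.604 = 0.4661 = 46.61%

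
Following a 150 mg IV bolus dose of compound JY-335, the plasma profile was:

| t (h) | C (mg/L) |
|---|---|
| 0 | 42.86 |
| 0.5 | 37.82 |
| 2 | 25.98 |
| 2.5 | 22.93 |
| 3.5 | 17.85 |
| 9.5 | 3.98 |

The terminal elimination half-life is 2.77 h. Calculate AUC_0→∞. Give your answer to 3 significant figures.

Trapezoidal AUC_0→9.5:
  [0→0.5]: (42.86+37.82)/2 × 0.5 = 20.17
  [0.5→2]: (37.82+25.98)/2 × 1.5 = 47.85
  [2→2.5]: (25.98+22.93)/2 × 0.5 = 12.2275
  [2.5→3.5]: (22.93+17.85)/2 × 1 = 20.39
  [3.5→9.5]: (17.85+3.98)/2 × 6 = 65.49
  Sum = 166.1275 mg/L·h
k_e = ln2 / t½ = 0.693147 / 2.77 = 0.2502 h^-1
Extrapolated tail: C_last / k_e = 3.98 / 0.2502 = 15.907
AUC_0→∞ = 166.1275 + 15.907 = 182.0345 mg/L·h

AUC = 182 mg/L·h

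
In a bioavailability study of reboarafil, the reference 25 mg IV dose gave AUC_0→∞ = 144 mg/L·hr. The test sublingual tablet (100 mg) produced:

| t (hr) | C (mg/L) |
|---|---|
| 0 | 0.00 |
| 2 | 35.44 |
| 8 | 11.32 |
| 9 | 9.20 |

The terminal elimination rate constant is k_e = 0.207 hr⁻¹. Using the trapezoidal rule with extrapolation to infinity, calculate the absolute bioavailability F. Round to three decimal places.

Trapezoidal AUC_0→9 (sublingual tablet):
  [0→2]: (0.00+35.44)/2 × 2 = 35.44
  [2→8]: (35.44+11.32)/2 × 6 = 140.28
  [8→9]: (11.32+9.20)/2 × 1 = 10.26
  Sum = 185.98 mg/L·hr
Tail: C_last/k_e = 9.20/0.207 = 44.444
AUC_0→∞ (sublingual tablet) = 185.98 + 44.444 = 230.424 mg/L·hr
F = (AUC_ev/D_ev)/(AUC_iv/D_iv) = (230.424/100)/(144/25) = 2.30424/5.76 = 0.4000

F = 0.400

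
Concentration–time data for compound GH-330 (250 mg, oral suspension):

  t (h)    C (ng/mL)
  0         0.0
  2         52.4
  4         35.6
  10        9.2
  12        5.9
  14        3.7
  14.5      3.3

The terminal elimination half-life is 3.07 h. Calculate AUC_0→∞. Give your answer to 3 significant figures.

AUC = 316 ng/mL·h

Trapezoidal AUC_0→14.5:
  [0→2]: (0.0+52.4)/2 × 2 = 52.4
  [2→4]: (52.4+35.6)/2 × 2 = 88.0
  [4→10]: (35.6+9.2)/2 × 6 = 134.4
  [10→12]: (9.2+5.9)/2 × 2 = 15.1
  [12→14]: (5.9+3.7)/2 × 2 = 9.6
  [14→14.5]: (3.7+3.3)/2 × 0.5 = 1.75
  Sum = 301.25 ng/mL·h
k_e = ln2 / t½ = 0.693147 / 3.07 = 0.2258 h^-1
Extrapolated tail: C_last / k_e = 3.3 / 0.2258 = 14.615
AUC_0→∞ = 301.25 + 14.615 = 315.865 ng/mL·h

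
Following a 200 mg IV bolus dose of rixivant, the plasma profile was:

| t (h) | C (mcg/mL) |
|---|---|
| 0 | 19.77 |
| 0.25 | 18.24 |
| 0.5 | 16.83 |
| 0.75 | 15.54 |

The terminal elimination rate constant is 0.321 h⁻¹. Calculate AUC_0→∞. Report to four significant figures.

AUC = 61.59 mcg/mL·h

Trapezoidal AUC_0→0.75:
  [0→0.25]: (19.77+18.24)/2 × 0.25 = 4.75125
  [0.25→0.5]: (18.24+16.83)/2 × 0.25 = 4.38375
  [0.5→0.75]: (16.83+15.54)/2 × 0.25 = 4.04625
  Sum = 13.18125 mcg/mL·h
Extrapolated tail: C_last / k_e = 15.54 / 0.321 = 48.411
AUC_0→∞ = 13.18125 + 48.411 = 61.59225 mcg/mL·h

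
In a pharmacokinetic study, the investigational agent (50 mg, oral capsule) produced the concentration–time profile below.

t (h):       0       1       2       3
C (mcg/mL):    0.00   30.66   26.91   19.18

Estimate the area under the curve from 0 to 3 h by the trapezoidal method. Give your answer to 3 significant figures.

Trapezoidal AUC_0→3:
  [0→1]: (0.00+30.66)/2 × 1 = 15.33
  [1→2]: (30.66+26.91)/2 × 1 = 28.785
  [2→3]: (26.91+19.18)/2 × 1 = 23.045
  Sum = 67.16 mcg/mL·h

AUC = 67.2 mcg/mL·h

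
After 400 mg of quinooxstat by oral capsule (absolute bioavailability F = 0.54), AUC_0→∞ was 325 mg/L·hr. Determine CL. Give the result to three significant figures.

CL = 0.665 L/hr

CL = F × Dose / AUC_0→∞
   = 0.54 × 400 / 325 = 0.664615 L/hr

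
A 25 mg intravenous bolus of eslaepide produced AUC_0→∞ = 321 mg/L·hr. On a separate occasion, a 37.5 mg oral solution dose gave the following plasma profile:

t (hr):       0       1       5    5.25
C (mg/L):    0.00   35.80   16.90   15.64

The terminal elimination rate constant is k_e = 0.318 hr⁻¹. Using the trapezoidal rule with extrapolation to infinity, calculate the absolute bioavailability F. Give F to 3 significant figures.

Trapezoidal AUC_0→5.25 (oral solution):
  [0→1]: (0.00+35.80)/2 × 1 = 17.9
  [1→5]: (35.80+16.90)/2 × 4 = 105.4
  [5→5.25]: (16.90+15.64)/2 × 0.25 = 4.0675
  Sum = 127.3675 mg/L·hr
Tail: C_last/k_e = 15.64/0.318 = 49.182
AUC_0→∞ (oral solution) = 127.3675 + 49.182 = 176.5495 mg/L·hr
F = (AUC_ev/D_ev)/(AUC_iv/D_iv) = (176.5495/37.5)/(321/25) = 4.70799/12.84 = 0.3667

F = 0.367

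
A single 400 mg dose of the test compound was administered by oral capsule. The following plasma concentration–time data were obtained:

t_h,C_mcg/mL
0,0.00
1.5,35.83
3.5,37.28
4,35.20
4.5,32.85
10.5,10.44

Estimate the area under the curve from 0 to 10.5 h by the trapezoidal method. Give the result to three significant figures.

Trapezoidal AUC_0→10.5:
  [0→1.5]: (0.00+35.83)/2 × 1.5 = 26.8725
  [1.5→3.5]: (35.83+37.28)/2 × 2 = 73.11
  [3.5→4]: (37.28+35.20)/2 × 0.5 = 18.12
  [4→4.5]: (35.20+32.85)/2 × 0.5 = 17.0125
  [4.5→10.5]: (32.85+10.44)/2 × 6 = 129.87
  Sum = 264.985 mcg/mL·h

AUC = 265 mcg/mL·h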